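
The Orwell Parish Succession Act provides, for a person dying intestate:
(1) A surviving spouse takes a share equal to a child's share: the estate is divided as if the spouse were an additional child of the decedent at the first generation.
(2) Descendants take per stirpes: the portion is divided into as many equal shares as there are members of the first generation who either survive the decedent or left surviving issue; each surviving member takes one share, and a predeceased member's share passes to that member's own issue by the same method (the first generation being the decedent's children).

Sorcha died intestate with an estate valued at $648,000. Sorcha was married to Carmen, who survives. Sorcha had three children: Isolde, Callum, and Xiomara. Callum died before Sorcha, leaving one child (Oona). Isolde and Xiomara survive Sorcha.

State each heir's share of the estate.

Carmen: $162,000; Isolde: $162,000; Oona: $162,000; Xiomara: $162,000

The spouse counts as an additional share at the children's level, so there are 4 primary shares of $162,000. Carmen takes one such share ($162,000).
The children's combined portion ($486,000) is divided into 3 shares of $162,000: Isolde and Xiomara each take $162,000; Callum's $162,000 share passes to Callum's issue.
Callum's share ($162,000) passes entirely to Oona.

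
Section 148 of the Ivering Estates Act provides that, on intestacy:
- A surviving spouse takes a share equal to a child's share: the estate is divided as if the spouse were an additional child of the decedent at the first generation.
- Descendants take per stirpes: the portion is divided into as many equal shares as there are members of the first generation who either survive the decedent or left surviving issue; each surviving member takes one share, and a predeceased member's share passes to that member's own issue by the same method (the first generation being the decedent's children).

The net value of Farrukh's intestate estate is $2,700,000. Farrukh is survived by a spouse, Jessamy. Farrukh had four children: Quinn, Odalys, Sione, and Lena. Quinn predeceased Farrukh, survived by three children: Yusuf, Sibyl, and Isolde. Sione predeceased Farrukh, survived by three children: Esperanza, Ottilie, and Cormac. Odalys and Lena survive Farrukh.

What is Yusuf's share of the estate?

Yusuf receives $180,000.

The spouse counts as an additional share at the children's level, so there are 5 primary shares of $540,000. Jessamy takes one such share ($540,000).
The children's combined portion ($2,160,000) is divided into 4 shares of $540,000: Odalys and Lena each take $540,000; Quinn's $540,000 share passes to Quinn's issue; Sione's $540,000 share passes to Sione's issue.
Quinn's share ($540,000) is divided into 3 shares of $180,000: Yusuf, Sibyl, and Isolde each take $180,000.
Sione's share ($540,000) is divided into 3 shares of $180,000: Esperanza, Ottilie, and Cormac each take $180,000.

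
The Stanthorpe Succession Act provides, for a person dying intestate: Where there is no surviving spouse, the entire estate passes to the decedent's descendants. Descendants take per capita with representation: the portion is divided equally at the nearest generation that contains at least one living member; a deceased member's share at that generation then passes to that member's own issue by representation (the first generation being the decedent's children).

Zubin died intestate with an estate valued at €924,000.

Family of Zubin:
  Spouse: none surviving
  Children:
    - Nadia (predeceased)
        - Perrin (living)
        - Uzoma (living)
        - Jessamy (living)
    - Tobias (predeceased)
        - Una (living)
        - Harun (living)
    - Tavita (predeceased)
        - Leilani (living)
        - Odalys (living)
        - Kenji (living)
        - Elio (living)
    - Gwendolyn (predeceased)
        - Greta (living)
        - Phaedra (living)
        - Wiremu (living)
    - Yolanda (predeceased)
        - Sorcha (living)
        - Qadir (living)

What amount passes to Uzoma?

Uzoma receives €66,000.

The entire €924,000 passes to the descendants.
No child survives, so the initial division is made at the grandchildren's generation.
That amount (€924,000) is divided into 14 shares of €66,000: Perrin, Uzoma, Jessamy, Una, Harun, Leilani, Odalys, Kenji, Elio, Greta, Phaedra, Wiremu, Sorcha, and Qadir each take €66,000.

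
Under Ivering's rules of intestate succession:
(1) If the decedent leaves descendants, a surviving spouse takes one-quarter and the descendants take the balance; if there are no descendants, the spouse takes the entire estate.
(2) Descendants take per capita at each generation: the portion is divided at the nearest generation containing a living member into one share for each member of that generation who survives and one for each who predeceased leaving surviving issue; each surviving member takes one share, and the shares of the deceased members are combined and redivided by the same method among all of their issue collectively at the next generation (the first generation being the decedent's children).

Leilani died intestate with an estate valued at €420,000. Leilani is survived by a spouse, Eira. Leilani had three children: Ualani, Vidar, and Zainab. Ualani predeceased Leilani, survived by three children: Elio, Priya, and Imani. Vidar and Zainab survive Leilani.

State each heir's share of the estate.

Eira takes one-quarter of €420,000 = €105,000. The remaining €315,000 passes to the descendants.
The descendants' portion (€315,000) is divided at the children's generation into 3 shares of €105,000. Vidar and Zainab each take €105,000. The remaining share for the deceased Ualani (€105,000) is carried to the next generation.
That pool (€105,000) is divided at the grandchildren's generation equally among Elio, Priya, and Imani: €35,000 each.

Eira: €105,000; Elio: €35,000; Priya: €35,000; Imani: €35,000; Vidar: €105,000; Zainab: €105,000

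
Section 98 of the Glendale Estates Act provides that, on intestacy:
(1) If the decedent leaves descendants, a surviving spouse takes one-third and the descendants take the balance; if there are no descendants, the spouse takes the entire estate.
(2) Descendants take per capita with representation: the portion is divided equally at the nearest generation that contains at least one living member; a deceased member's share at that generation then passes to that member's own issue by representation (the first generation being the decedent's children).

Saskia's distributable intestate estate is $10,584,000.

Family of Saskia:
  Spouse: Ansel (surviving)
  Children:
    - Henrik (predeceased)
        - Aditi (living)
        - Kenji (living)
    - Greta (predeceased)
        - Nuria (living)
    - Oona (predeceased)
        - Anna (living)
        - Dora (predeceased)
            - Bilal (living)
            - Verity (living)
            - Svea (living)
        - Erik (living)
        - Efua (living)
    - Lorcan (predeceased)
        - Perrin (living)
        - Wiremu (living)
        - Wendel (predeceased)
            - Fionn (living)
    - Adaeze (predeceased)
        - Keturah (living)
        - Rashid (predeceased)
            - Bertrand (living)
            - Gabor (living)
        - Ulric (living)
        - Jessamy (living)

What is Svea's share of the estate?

Svea receives $168,000.

Ansel takes one-third of $10,584,000 = $3,528,000. The remaining $7,056,000 passes to the descendants.
No child survives, so the initial division is made at the grandchildren's generation.
The descendants' portion ($7,056,000) is divided into 14 shares of $504,000: Aditi, Kenji, Nuria, Anna, Erik, Efua, Perrin, Wiremu, Keturah, Ulric, and Jessamy each take $504,000; Dora's $504,000 share passes to Dora's issue; Wendel's $504,000 share passes to Wendel's issue; Rashid's $504,000 share passes to Rashid's issue.
Dora's share ($504,000) is divided into 3 shares of $168,000: Bilal, Verity, and Svea each take $168,000.
Wendel's share ($504,000) passes entirely to Fionn.
Rashid's share ($504,000) is divided into 2 shares of $252,000: Bertrand and Gabor each take $252,000.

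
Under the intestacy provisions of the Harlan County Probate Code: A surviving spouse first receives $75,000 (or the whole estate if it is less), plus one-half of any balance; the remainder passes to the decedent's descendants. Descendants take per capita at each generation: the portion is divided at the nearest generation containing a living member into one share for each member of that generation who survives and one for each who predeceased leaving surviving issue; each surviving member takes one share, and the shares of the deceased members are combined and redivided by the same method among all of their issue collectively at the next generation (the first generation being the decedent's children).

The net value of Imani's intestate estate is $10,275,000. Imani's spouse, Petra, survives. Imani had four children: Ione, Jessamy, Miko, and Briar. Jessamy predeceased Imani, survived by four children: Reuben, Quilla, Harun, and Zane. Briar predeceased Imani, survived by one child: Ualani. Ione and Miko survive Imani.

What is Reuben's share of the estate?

Reuben receives $510,000.

Petra first takes $75,000, leaving a balance of $10,200,000. Petra then takes one-half of the balance ($5,100,000), for a total of $5,175,000. The remaining $5,100,000 passes to the descendants.
The descendants' portion ($5,100,000) is divided at the children's generation into 4 shares of $1,275,000. Ione and Miko each take $1,275,000. The 2 shares of the deceased (Jessamy and Briar) are combined into a pool of $2,550,000.
That pool ($2,550,000) is divided at the grandchildren's generation equally among Reuben, Quilla, Harun, Zane, and Ualani: $510,000 each.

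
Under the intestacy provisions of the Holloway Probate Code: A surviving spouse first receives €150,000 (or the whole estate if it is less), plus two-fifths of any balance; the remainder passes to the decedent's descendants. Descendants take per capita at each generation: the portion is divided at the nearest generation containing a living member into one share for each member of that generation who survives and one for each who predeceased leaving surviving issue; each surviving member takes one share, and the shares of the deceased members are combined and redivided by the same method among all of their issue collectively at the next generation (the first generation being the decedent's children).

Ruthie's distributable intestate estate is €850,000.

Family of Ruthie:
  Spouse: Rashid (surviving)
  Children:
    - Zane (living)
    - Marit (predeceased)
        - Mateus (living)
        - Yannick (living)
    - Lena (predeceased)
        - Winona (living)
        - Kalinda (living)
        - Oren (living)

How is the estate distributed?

Rashid first takes €150,000, leaving a balance of €700,000. Rashid then takes two-fifths of the balance (€280,000), for a total of €430,000. The remaining €420,000 passes to the descendants.
The descendants' portion (€420,000) is divided at the children's generation into 3 shares of €140,000. Zane takes €140,000. The 2 shares of the deceased (Marit and Lena) are combined into a pool of €280,000.
That pool (€280,000) is divided at the grandchildren's generation equally among Mateus, Yannick, Winona, Kalinda, and Oren: €56,000 each.

Rashid: €430,000; Zane: €140,000; Mateus: €56,000; Yannick: €56,000; Winona: €56,000; Kalinda: €56,000; Oren: €56,000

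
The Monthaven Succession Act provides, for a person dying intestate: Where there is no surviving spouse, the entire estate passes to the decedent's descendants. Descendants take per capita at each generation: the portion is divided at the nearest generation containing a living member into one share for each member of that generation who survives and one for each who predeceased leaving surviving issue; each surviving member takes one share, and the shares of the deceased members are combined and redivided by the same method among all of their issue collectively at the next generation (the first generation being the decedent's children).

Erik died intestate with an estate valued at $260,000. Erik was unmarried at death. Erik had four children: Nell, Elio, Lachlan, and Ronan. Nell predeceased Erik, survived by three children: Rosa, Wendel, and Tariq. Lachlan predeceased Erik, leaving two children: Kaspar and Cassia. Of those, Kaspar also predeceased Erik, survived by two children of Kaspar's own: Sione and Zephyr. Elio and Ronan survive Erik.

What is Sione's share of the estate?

The entire $260,000 passes to the descendants.
That amount ($260,000) is divided at the children's generation into 4 shares of $65,000. Elio and Ronan each take $65,000. The 2 shares of the deceased (Nell and Lachlan) are combined into a pool of $130,000.
That pool ($130,000) is divided at the grandchildren's generation into 5 shares of $26,000. Rosa, Wendel, Tariq, and Cassia each take $26,000. The remaining share for the deceased Kaspar ($26,000) is carried to the next generation.
That pool ($26,000) is divided at the great-grandchildren's generation equally among Sione and Zephyr: $13,000 each.

Sione receives $13,000.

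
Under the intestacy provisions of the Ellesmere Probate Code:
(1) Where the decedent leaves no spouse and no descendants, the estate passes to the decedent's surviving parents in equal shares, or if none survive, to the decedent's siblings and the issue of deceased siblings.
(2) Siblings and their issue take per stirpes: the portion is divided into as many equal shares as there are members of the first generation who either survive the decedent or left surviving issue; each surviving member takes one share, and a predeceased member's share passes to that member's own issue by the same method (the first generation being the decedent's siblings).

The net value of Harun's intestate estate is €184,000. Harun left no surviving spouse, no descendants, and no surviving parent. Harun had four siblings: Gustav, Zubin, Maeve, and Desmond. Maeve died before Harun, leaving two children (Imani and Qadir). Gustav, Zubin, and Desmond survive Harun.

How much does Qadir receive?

The entire €184,000 passes to the siblings and their issue.
That amount (€184,000) is divided into 4 shares of €46,000: Gustav, Zubin, and Desmond each take €46,000; Maeve's €46,000 share passes to Maeve's issue.
Maeve's share (€46,000) is divided into 2 shares of €23,000: Imani and Qadir each take €23,000.

Qadir receives €23,000.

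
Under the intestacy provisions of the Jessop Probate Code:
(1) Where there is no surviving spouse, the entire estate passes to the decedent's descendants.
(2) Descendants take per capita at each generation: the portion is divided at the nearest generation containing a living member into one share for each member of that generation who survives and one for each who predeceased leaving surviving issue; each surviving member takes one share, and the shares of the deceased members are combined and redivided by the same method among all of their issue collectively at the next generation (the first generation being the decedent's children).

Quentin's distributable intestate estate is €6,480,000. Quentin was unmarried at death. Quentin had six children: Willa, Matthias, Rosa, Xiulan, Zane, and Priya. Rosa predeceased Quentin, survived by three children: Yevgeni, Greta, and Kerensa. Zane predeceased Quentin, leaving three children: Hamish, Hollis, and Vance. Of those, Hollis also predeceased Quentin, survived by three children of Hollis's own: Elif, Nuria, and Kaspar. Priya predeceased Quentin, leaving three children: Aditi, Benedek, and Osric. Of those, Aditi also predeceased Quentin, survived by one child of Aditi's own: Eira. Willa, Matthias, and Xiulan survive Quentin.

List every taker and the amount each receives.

Willa: €1,080,000; Matthias: €1,080,000; Yevgeni: €360,000; Greta: €360,000; Kerensa: €360,000; Xiulan: €1,080,000; Hamish: €360,000; Elif: €180,000; Nuria: €180,000; Kaspar: €180,000; Vance: €360,000; Eira: €180,000; Benedek: €360,000; Osric: €360,000

The entire €6,480,000 passes to the descendants.
That amount (€6,480,000) is divided at the children's generation into 6 shares of €1,080,000. Willa, Matthias, and Xiulan each take €1,080,000. The 3 shares of the deceased (Rosa, Zane, and Priya) are combined into a pool of €3,240,000.
That pool (€3,240,000) is divided at the grandchildren's generation into 9 shares of €360,000. Yevgeni, Greta, Kerensa, Hamish, Vance, Benedek, and Osric each take €360,000. The 2 shares of the deceased (Hollis and Aditi) are combined into a pool of €720,000.
That pool (€720,000) is divided at the great-grandchildren's generation equally among Elif, Nuria, Kaspar, and Eira: €180,000 each.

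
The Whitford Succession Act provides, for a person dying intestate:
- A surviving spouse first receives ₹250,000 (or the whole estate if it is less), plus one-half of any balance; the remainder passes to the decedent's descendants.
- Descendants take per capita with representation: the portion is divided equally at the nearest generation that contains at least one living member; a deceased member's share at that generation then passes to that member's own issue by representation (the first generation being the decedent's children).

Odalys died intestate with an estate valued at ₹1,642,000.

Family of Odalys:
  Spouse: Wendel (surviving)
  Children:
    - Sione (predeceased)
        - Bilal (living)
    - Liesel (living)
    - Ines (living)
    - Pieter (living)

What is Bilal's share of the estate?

Bilal receives ₹174,000.

Wendel first takes ₹250,000, leaving a balance of ₹1,392,000. Wendel then takes one-half of the balance (₹696,000), for a total of ₹946,000. The remaining ₹696,000 passes to the descendants.
The descendants' portion (₹696,000) is divided into 4 shares of ₹174,000: Liesel, Ines, and Pieter each take ₹174,000; Sione's ₹174,000 share passes to Sione's issue.
Sione's share (₹174,000) passes entirely to Bilal.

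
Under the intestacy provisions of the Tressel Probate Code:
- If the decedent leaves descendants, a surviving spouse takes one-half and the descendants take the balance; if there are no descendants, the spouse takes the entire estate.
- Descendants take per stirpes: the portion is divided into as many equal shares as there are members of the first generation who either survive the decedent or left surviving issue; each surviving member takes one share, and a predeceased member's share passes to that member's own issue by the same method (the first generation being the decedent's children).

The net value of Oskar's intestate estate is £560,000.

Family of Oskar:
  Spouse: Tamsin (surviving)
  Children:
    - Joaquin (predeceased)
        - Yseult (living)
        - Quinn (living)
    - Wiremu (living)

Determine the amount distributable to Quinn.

Quinn receives £70,000.

Tamsin takes one-half of £560,000 = £280,000. The remaining £280,000 passes to the descendants.
The descendants' portion (£280,000) is divided into 2 shares of £140,000: Wiremu takes £140,000; Joaquin's £140,000 share passes to Joaquin's issue.
Joaquin's share (£140,000) is divided into 2 shares of £70,000: Yseult and Quinn each take £70,000.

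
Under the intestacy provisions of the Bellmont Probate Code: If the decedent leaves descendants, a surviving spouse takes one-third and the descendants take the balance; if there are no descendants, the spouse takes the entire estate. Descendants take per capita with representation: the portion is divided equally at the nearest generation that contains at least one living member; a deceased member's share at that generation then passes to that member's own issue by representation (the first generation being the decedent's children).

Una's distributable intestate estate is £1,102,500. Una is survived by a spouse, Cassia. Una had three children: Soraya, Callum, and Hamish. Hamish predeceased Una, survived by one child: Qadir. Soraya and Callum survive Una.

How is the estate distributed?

Cassia takes one-third of £1,102,500 = £367,500. The remaining £735,000 passes to the descendants.
The descendants' portion (£735,000) is divided into 3 shares of £245,000: Soraya and Callum each take £245,000; Hamish's £245,000 share passes to Hamish's issue.
Hamish's share (£245,000) passes entirely to Qadir.

Cassia: £367,500; Soraya: £245,000; Callum: £245,000; Qadir: £245,000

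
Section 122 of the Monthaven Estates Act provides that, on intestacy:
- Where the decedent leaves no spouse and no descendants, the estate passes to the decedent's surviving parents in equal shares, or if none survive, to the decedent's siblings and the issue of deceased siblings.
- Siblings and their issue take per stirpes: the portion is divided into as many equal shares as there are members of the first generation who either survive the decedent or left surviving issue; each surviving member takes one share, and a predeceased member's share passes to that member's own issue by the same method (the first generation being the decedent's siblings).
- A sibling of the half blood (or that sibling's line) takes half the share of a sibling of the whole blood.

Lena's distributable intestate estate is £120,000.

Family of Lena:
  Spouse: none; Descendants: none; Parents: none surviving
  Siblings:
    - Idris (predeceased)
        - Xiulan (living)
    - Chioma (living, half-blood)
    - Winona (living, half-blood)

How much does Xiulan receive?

Xiulan receives £60,000.

The entire £120,000 passes to the siblings and their issue.
Counting each half-blood sibling's line as half a unit, there are 2 units in £120,000, so one unit is £60,000. Whole-blood lines (Idris) take £60,000 each; half-blood lines (Chioma and Winona) take £30,000 each.
Idris's share (£60,000) passes entirely to Xiulan.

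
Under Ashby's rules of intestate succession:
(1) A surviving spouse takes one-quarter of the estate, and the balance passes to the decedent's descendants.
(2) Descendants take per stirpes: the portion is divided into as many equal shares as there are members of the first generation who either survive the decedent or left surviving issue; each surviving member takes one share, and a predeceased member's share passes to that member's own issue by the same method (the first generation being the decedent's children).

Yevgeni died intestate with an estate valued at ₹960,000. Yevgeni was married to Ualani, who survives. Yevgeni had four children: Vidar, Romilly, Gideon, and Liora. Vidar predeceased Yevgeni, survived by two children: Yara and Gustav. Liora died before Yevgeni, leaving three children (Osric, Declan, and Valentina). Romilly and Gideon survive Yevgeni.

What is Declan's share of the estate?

Ualani takes one-quarter of ₹960,000 = ₹240,000. The remaining ₹720,000 passes to the descendants.
The descendants' portion (₹720,000) is divided into 4 shares of ₹180,000: Romilly and Gideon each take ₹180,000; Vidar's ₹180,000 share passes to Vidar's issue; Liora's ₹180,000 share passes to Liora's issue.
Vidar's share (₹180,000) is divided into 2 shares of ₹90,000: Yara and Gustav each take ₹90,000.
Liora's share (₹180,000) is divided into 3 shares of ₹60,000: Osric, Declan, and Valentina each take ₹60,000.

Declan receives ₹60,000.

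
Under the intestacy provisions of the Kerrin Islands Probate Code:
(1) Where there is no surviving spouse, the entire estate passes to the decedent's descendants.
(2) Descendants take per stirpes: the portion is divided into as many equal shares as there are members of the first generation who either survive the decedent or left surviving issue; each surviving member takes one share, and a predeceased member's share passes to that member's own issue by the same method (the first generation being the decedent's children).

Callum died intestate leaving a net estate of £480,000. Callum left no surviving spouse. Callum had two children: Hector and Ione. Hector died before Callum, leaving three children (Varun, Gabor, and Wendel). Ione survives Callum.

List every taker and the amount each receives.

Varun: £80,000; Gabor: £80,000; Wendel: £80,000; Ione: £240,000

The entire £480,000 passes to the descendants.
That amount (£480,000) is divided into 2 shares of £240,000: Ione takes £240,000; Hector's £240,000 share passes to Hector's issue.
Hector's share (£240,000) is divided into 3 shares of £80,000: Varun, Gabor, and Wendel each take £80,000.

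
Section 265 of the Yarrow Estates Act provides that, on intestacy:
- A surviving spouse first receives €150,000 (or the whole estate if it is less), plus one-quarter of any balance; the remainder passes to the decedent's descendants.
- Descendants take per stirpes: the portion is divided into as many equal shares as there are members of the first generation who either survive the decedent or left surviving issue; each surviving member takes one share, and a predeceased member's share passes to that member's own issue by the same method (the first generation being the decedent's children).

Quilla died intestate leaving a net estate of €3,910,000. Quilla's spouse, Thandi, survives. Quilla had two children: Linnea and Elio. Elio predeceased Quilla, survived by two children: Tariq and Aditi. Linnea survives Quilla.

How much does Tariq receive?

Tariq receives €705,000.

Thandi first takes €150,000, leaving a balance of €3,760,000. Thandi then takes one-quarter of the balance (€940,000), for a total of €1,090,000. The remaining €2,820,000 passes to the descendants.
The descendants' portion (€2,820,000) is divided into 2 shares of €1,410,000: Linnea takes €1,410,000; Elio's €1,410,000 share passes to Elio's issue.
Elio's share (€1,410,000) is divided into 2 shares of €705,000: Tariq and Aditi each take €705,000.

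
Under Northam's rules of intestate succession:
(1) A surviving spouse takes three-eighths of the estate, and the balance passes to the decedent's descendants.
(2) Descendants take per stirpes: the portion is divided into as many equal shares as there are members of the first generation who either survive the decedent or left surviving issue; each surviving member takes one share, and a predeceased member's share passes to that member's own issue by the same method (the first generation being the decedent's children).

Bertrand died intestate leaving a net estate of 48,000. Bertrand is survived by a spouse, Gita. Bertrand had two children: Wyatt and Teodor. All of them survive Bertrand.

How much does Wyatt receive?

Wyatt receives 15,000.

Gita takes three-eighths of 48,000 = 18,000. The remaining 30,000 passes to the descendants.
The descendants' portion (30,000) is divided into 2 shares of 15,000: Wyatt and Teodor each take 15,000.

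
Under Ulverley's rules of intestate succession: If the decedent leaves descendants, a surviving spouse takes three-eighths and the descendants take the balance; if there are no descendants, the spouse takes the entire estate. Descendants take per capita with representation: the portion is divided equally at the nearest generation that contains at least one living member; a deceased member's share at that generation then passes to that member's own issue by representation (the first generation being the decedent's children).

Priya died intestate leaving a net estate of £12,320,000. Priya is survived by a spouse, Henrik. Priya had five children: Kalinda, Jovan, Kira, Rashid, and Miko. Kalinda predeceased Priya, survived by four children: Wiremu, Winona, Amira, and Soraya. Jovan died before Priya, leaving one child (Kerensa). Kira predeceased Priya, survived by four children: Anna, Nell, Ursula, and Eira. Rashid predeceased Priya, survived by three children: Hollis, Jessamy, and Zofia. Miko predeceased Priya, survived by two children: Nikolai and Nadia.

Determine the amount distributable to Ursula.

Ursula receives £550,000.

Henrik takes three-eighths of £12,320,000 = £4,620,000. The remaining £7,700,000 passes to the descendants.
No child survives, so the initial division is made at the grandchildren's generation.
The descendants' portion (£7,700,000) is divided into 14 shares of £550,000: Wiremu, Winona, Amira, Soraya, Kerensa, Anna, Nell, Ursula, Eira, Hollis, Jessamy, Zofia, Nikolai, and Nadia each take £550,000.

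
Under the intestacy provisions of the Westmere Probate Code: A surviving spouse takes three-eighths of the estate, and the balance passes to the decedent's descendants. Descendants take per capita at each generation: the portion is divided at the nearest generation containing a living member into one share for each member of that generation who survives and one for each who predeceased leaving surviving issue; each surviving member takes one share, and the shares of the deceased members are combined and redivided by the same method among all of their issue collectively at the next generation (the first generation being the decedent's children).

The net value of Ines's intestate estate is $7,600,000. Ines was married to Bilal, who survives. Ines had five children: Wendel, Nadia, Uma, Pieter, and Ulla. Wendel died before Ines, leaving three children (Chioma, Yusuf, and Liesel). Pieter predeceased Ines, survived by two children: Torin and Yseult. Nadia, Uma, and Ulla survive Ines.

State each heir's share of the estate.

Bilal takes three-eighths of $7,600,000 = $2,850,000. The remaining $4,750,000 passes to the descendants.
The descendants' portion ($4,750,000) is divided at the children's generation into 5 shares of $950,000. Nadia, Uma, and Ulla each take $950,000. The 2 shares of the deceased (Wendel and Pieter) are combined into a pool of $1,900,000.
That pool ($1,900,000) is divided at the grandchildren's generation equally among Chioma, Yusuf, Liesel, Torin, and Yseult: $380,000 each.

Bilal: $2,850,000; Chioma: $380,000; Yusuf: $380,000; Liesel: $380,000; Nadia: $950,000; Uma: $950,000; Torin: $380,000; Yseult: $380,000; Ulla: $950,000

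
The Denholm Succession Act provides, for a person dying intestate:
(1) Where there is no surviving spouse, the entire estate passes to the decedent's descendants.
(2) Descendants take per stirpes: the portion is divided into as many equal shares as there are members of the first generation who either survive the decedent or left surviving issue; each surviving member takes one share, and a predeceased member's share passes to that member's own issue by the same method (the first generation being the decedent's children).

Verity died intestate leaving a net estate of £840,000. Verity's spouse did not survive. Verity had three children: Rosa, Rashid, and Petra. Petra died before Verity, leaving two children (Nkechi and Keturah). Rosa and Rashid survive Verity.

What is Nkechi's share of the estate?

The entire £840,000 passes to the descendants.
That amount (£840,000) is divided into 3 shares of £280,000: Rosa and Rashid each take £280,000; Petra's £280,000 share passes to Petra's issue.
Petra's share (£280,000) is divided into 2 shares of £140,000: Nkechi and Keturah each take £140,000.

Nkechi receives £140,000.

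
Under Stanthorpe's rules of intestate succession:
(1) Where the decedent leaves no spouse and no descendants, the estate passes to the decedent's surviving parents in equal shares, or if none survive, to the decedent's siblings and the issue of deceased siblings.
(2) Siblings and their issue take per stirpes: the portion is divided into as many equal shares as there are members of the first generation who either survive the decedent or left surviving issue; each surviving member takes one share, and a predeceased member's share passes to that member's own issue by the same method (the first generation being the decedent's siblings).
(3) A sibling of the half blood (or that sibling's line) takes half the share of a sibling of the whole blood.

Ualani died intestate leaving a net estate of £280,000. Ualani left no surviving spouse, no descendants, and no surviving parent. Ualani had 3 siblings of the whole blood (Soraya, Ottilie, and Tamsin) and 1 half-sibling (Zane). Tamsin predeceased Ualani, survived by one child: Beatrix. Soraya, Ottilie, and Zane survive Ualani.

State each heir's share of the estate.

The entire £280,000 passes to the siblings and their issue.
Counting each half-blood sibling's line as half a unit, there are 7/2 units in £280,000, so one unit is £80,000. Whole-blood lines (Soraya, Ottilie, and Tamsin) take £80,000 each; half-blood lines (Zane) take £40,000 each.
Tamsin's share (£80,000) passes entirely to Beatrix.

Soraya: £80,000; Ottilie: £80,000; Zane: £40,000; Beatrix: £80,000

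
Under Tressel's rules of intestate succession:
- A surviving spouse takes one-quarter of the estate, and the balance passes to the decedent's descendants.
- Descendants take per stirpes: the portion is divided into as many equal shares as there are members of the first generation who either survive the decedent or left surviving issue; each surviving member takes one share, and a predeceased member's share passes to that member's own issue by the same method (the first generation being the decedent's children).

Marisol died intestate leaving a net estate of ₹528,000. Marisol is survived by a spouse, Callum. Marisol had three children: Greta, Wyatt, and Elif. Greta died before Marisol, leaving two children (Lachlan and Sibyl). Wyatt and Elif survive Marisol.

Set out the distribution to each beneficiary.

Callum takes one-quarter of ₹528,000 = ₹132,000. The remaining ₹396,000 passes to the descendants.
The descendants' portion (₹396,000) is divided into 3 shares of ₹132,000: Wyatt and Elif each take ₹132,000; Greta's ₹132,000 share passes to Greta's issue.
Greta's share (₹132,000) is divided into 2 shares of ₹66,000: Lachlan and Sibyl each take ₹66,000.

Callum: ₹132,000; Lachlan: ₹66,000; Sibyl: ₹66,000; Wyatt: ₹132,000; Elif: ₹132,000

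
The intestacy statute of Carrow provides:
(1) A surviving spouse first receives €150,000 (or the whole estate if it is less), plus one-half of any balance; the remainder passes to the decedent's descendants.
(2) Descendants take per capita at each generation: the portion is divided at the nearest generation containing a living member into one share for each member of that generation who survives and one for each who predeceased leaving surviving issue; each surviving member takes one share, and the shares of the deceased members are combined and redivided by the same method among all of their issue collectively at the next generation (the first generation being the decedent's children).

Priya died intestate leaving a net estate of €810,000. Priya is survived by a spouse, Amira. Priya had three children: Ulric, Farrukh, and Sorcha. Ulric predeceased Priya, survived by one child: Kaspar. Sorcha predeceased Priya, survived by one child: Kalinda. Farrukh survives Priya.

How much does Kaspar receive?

Kaspar receives €110,000.

Amira first takes €150,000, leaving a balance of €660,000. Amira then takes one-half of the balance (€330,000), for a total of €480,000. The remaining €330,000 passes to the descendants.
The descendants' portion (€330,000) is divided at the children's generation into 3 shares of €110,000. Farrukh takes €110,000. The 2 shares of the deceased (Ulric and Sorcha) are combined into a pool of €220,000.
That pool (€220,000) is divided at the grandchildren's generation equally among Kaspar and Kalinda: €110,000 each.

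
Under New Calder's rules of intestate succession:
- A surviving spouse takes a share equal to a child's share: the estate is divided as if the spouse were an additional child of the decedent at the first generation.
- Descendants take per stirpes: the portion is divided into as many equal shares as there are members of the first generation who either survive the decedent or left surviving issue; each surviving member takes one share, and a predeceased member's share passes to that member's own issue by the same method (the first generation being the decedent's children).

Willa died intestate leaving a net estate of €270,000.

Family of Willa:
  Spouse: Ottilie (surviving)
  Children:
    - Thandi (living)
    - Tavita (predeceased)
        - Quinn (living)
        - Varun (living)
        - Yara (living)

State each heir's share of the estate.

The spouse counts as an additional share at the children's level, so there are 3 primary shares of €90,000. Ottilie takes one such share (€90,000).
The children's combined portion (€180,000) is divided into 2 shares of €90,000: Thandi takes €90,000; Tavita's €90,000 share passes to Tavita's issue.
Tavita's share (€90,000) is divided into 3 shares of €30,000: Quinn, Varun, and Yara each take €30,000.

Ottilie: €90,000; Thandi: €90,000; Quinn: €30,000; Varun: €30,000; Yara: €30,000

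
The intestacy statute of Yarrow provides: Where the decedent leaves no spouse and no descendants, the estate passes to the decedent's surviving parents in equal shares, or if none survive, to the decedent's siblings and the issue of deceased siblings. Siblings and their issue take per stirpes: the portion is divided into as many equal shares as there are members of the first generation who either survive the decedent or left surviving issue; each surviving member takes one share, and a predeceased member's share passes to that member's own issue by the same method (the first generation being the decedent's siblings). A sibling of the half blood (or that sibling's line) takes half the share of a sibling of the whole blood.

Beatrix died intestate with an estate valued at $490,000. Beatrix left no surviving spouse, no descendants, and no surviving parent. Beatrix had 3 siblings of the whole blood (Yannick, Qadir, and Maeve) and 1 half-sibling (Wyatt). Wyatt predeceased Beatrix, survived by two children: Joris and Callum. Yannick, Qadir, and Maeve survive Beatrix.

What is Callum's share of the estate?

Callum receives $35,000.

The entire $490,000 passes to the siblings and their issue.
Counting each half-blood sibling's line as half a unit, there are 7/2 units in $490,000, so one unit is $140,000. Whole-blood lines (Yannick, Qadir, and Maeve) take $140,000 each; half-blood lines (Wyatt) take $70,000 each.
Wyatt's share ($70,000) is divided into 2 shares of $35,000: Joris and Callum each take $35,000.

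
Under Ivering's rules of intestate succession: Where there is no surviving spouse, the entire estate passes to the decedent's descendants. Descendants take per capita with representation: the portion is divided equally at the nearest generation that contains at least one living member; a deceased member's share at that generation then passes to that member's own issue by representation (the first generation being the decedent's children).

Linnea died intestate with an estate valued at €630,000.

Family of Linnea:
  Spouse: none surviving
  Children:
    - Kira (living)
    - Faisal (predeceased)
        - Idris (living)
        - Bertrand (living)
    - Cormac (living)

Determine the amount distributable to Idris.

Idris receives €105,000.

The entire €630,000 passes to the descendants.
That amount (€630,000) is divided into 3 shares of €210,000: Kira and Cormac each take €210,000; Faisal's €210,000 share passes to Faisal's issue.
Faisal's share (€210,000) is divided into 2 shares of €105,000: Idris and Bertrand each take €105,000.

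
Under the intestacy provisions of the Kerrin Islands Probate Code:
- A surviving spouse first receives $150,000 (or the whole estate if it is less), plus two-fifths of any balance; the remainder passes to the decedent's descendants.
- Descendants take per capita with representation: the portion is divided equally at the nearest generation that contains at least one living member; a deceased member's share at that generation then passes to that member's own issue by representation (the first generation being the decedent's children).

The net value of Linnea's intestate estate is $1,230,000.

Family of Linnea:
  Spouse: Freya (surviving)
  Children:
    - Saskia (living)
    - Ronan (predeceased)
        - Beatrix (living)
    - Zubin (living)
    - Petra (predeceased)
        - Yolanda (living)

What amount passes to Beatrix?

Freya first takes $150,000, leaving a balance of $1,080,000. Freya then takes two-fifths of the balance ($432,000), for a total of $582,000. The remaining $648,000 passes to the descendants.
The descendants' portion ($648,000) is divided into 4 shares of $162,000: Saskia and Zubin each take $162,000; Ronan's $162,000 share passes to Ronan's issue; Petra's $162,000 share passes to Petra's issue.
Ronan's share ($162,000) passes entirely to Beatrix.
Petra's share ($162,000) passes entirely to Yolanda.

Beatrix receives $162,000.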